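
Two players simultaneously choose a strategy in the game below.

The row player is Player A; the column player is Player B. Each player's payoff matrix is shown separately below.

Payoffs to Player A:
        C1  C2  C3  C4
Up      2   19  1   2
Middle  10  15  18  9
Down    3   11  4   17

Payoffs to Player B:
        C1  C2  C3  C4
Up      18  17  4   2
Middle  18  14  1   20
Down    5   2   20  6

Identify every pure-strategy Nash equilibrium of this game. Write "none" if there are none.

This game has no pure Nash equilibrium.

Mark each player's best response to every combination of opponents' strategies; a profile where every player is best-responding is a pure Nash equilibrium.
Player A against C1: payoffs 2, 10, 3 → best response Middle.
Player A against C2: payoffs 19, 15, 11 → best response Up.
Player A against C3: payoffs 1, 18, 4 → best response Middle.
Player A against C4: payoffs 2, 9, 17 → best response Down.
Player B against Up: payoffs 18, 17, 4, 2 → best response C1.
Player B against Middle: payoffs 18, 14, 1, 20 → best response C4.
Player B against Down: payoffs 5, 2, 20, 6 → best response C3.
No profile is a mutual best response for all players.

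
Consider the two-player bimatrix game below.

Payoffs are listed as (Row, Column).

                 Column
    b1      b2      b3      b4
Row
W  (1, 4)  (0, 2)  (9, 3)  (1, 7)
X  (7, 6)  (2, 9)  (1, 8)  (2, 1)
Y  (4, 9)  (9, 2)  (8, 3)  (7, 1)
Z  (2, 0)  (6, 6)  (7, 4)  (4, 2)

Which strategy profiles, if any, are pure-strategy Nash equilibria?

none

For each strategy profile, look for a profitable unilateral deviation.
(W, b1): Row can switch to X (1 → 7). Not NE.
(W, b2): Row can switch to X (0 → 2). Not NE.
(W, b3): Column can switch to b1 (3 → 4). Not NE.
(W, b4): Row can switch to X (1 → 2). Not NE.
(X, b1): Column can switch to b2 (6 → 9). Not NE.
(X, b2): Row can switch to Y (2 → 9). Not NE.
(X, b3): Row can switch to W (1 → 9). Not NE.
(X, b4): Row can switch to Y (2 → 7). Not NE.
(The remaining 8 profiles each have a profitable deviation by the same check.)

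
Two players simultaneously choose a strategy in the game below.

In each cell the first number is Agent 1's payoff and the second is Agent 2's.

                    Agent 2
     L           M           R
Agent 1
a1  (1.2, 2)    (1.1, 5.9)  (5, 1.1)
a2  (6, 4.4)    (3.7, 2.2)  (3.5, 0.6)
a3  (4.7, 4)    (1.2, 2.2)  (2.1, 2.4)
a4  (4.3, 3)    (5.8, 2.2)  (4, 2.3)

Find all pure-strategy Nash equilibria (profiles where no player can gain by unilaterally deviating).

The unique pure-strategy Nash equilibrium is (a2, L).

Agent 1 against L: payoffs 1.2, 6, 4.7, 4.3 → best response a2.
Agent 1 against M: payoffs 1.1, 3.7, 1.2, 5.8 → best response a4.
Agent 1 against R: payoffs 5, 3.5, 2.1, 4 → best response a1.
Agent 2 against a1: payoffs 2, 5.9, 1.1 → best response M.
Agent 2 against a2: payoffs 4.4, 2.2, 0.6 → best response L.
Agent 2 against a3: payoffs 4, 2.2, 2.4 → best response L.
Agent 2 against a4: payoffs 3, 2.2, 2.3 → best response L.
Mutual best responses: (a2, L).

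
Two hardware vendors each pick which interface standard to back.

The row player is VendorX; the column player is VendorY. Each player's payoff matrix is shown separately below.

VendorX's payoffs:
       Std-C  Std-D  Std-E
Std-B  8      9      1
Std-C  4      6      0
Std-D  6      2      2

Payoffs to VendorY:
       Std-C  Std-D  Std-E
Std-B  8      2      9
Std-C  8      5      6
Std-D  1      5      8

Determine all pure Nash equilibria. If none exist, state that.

Pure NE: (Std-D, Std-E)

VendorX against Std-C: payoffs 8, 4, 6 → best response Std-B.
VendorX against Std-D: payoffs 9, 6, 2 → best response Std-B.
VendorX against Std-E: payoffs 1, 0, 2 → best response Std-D.
VendorY against Std-B: payoffs 8, 2, 9 → best response Std-E.
VendorY against Std-C: payoffs 8, 5, 6 → best response Std-C.
VendorY against Std-D: payoffs 1, 5, 8 → best response Std-E.
Mutual best responses: (Std-D, Std-E).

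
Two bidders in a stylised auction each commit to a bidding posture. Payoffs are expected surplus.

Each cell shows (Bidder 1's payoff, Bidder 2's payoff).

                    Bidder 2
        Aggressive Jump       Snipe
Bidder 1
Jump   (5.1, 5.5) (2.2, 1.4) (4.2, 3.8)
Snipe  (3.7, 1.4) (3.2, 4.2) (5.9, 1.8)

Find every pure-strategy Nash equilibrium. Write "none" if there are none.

Bidder 1 against Aggressive: payoffs 5.1, 3.7 → best response Jump.
Bidder 1 against Jump: payoffs 2.2, 3.2 → best response Snipe.
Bidder 1 against Snipe: payoffs 4.2, 5.9 → best response Snipe.
Bidder 2 against Jump: payoffs 5.5, 1.4, 3.8 → best response Aggressive.
Bidder 2 against Snipe: payoffs 1.4, 4.2, 1.8 → best response Jump.
Mutual best responses: (Jump, Aggressive); (Snipe, Jump).

Pure-strategy Nash equilibria: (Jump, Aggressive); (Snipe, Jump)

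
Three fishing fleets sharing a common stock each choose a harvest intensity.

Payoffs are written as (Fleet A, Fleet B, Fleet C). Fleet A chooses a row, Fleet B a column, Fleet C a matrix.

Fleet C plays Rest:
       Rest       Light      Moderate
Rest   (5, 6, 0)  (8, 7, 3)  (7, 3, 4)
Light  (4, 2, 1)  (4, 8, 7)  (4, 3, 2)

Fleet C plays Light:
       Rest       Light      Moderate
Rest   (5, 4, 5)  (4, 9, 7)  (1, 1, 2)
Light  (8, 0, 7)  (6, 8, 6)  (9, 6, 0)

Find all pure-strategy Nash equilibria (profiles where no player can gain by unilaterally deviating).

(Rest, Rest, Rest): Fleet B can switch to Light (6 → 7). Not NE.
(Rest, Rest, Light): Fleet A can switch to Light (5 → 8). Not NE.
(Rest, Light, Rest): Fleet C can switch to Light (3 → 7). Not NE.
(Rest, Light, Light): Fleet A can switch to Light (4 → 6). Not NE.
(Rest, Moderate, Rest): Fleet B can switch to Rest (3 → 6). Not NE.
(Rest, Moderate, Light): Fleet A can switch to Light (1 → 9). Not NE.
(The remaining 6 profiles each have a profitable deviation by the same check.)

none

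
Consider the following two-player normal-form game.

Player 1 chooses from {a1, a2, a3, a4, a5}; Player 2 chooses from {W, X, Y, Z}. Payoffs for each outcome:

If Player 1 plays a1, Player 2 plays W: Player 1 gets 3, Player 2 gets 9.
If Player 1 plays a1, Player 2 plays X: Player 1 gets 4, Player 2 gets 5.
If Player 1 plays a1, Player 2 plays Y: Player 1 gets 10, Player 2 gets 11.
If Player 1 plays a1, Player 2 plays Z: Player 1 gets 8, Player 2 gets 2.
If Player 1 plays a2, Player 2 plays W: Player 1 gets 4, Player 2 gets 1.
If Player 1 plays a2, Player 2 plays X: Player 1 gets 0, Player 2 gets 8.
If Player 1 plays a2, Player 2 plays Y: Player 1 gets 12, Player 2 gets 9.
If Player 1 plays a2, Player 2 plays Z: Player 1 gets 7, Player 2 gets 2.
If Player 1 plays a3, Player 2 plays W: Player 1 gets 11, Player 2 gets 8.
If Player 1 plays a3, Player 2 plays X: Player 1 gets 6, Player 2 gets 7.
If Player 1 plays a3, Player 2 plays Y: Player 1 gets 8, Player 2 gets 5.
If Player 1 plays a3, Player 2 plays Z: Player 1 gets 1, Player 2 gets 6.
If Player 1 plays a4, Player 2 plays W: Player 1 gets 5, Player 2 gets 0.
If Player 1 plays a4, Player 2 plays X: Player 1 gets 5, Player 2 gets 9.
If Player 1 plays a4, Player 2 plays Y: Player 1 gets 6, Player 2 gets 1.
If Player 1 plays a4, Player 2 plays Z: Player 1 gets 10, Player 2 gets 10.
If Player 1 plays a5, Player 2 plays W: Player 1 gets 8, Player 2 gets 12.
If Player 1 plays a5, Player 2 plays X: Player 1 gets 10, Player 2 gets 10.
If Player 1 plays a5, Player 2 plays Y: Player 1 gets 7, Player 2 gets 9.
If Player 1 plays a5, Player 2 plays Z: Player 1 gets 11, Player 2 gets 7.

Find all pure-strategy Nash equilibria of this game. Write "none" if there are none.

(a2, Y), (a3, W)

For each player, find the best response to each opponent profile; mutual best responses are the pure NE.
Player 1 against W: payoffs 3, 4, 11, 5, 8 → best response a3.
Player 1 against X: payoffs 4, 0, 6, 5, 10 → best response a5.
Player 1 against Y: payoffs 10, 12, 8, 6, 7 → best response a2.
Player 1 against Z: payoffs 8, 7, 1, 10, 11 → best response a5.
Player 2 against a1: payoffs 9, 5, 11, 2 → best response Y.
Player 2 against a2: payoffs 1, 8, 9, 2 → best response Y.
Player 2 against a3: payoffs 8, 7, 5, 6 → best response W.
Player 2 against a4: payoffs 0, 9, 1, 10 → best response Z.
Player 2 against a5: payoffs 12, 10, 9, 7 → best response W.
Mutual best responses: (a2, Y); (a3, W).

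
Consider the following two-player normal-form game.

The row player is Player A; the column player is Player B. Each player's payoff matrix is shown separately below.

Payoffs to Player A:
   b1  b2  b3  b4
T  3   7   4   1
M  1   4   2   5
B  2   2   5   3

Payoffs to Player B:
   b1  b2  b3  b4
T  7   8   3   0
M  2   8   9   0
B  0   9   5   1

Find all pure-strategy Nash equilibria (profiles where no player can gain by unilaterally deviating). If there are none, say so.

(T, b1): Player B can switch to b2 (7 → 8). Not NE.
(T, b2): Player A gets 7, best alternative 4; Player B gets 8, best alternative 7. No profitable deviation — NE.
(T, b3): Player A can switch to B (4 → 5). Not NE.
(T, b4): Player A can switch to M (1 → 5). Not NE.
(M, b1): Player A can switch to T (1 → 3). Not NE.
(M, b2): Player A can switch to T (4 → 7). Not NE.
(M, b3): Player A can switch to T (2 → 4). Not NE.
(M, b4): Player B can switch to b1 (0 → 2). Not NE.
(B, b1): Player A can switch to T (2 → 3). Not NE.
(The remaining 3 profiles each have a profitable deviation by the same check.)

(T, b2)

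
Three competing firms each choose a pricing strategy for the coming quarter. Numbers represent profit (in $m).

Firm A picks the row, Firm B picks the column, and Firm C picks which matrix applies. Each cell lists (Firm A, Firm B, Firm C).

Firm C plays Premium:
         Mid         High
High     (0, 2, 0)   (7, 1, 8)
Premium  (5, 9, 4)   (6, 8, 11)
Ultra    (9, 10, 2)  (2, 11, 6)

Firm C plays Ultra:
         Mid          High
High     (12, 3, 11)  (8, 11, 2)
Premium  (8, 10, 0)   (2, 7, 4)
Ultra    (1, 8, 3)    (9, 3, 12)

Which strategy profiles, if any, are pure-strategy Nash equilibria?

(High, Mid, Premium): Firm A can switch to Premium (0 → 5). Not NE.
(High, Mid, Ultra): Firm B can switch to High (3 → 11). Not NE.
(High, High, Premium): Firm B can switch to Mid (1 → 2). Not NE.
(High, High, Ultra): Firm A can switch to Ultra (8 → 9). Not NE.
(Premium, Mid, Premium): Firm A can switch to Ultra (5 → 9). Not NE.
(Premium, Mid, Ultra): Firm A can switch to High (8 → 12). Not NE.
(Premium, High, Premium): Firm A can switch to High (6 → 7). Not NE.
(Premium, High, Ultra): Firm A can switch to High (2 → 8). Not NE.
(Ultra, Mid, Premium): Firm B can switch to High (10 → 11). Not NE.
(Ultra, Mid, Ultra): Firm A can switch to High (1 → 12). Not NE.
(The remaining 2 profiles each have a profitable deviation by the same check.)

none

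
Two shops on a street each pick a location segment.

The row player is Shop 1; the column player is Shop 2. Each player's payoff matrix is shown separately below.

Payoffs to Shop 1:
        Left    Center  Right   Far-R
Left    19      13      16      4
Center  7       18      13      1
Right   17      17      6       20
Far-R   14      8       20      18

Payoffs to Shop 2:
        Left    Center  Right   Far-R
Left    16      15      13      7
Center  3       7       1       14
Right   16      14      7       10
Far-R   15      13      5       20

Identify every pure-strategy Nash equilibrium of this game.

Pure NE: (Left, Left)

For each player, find the best response to each opponent profile; mutual best responses are the pure NE.
Shop 1 against Left: payoffs 19, 7, 17, 14 → best response Left.
Shop 1 against Center: payoffs 13, 18, 17, 8 → best response Center.
Shop 1 against Right: payoffs 16, 13, 6, 20 → best response Far-R.
Shop 1 against Far-R: payoffs 4, 1, 20, 18 → best response Right.
Shop 2 against Left: payoffs 16, 15, 13, 7 → best response Left.
Shop 2 against Center: payoffs 3, 7, 1, 14 → best response Far-R.
Shop 2 against Right: payoffs 16, 14, 7, 10 → best response Left.
Shop 2 against Far-R: payoffs 15, 13, 5, 20 → best response Far-R.
Mutual best responses: (Left, Left).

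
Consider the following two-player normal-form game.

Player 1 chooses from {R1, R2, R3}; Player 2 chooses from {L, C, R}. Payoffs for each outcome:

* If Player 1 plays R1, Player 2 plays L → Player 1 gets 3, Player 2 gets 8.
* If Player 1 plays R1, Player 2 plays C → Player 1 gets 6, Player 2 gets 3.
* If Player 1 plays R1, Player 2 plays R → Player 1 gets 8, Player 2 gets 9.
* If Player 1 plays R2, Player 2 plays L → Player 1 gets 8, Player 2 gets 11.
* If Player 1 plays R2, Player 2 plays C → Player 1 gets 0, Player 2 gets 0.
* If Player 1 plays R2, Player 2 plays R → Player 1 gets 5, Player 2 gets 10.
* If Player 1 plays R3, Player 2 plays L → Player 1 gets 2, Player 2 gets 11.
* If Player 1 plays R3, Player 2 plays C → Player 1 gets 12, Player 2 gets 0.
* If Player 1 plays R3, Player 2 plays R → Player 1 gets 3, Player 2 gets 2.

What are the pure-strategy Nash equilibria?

(R1, L): Player 1 can switch to R2 (3 → 8). Not NE.
(R1, C): Player 1 can switch to R3 (6 → 12). Not NE.
(R1, R): Player 1 gets 8, best alternative 5; Player 2 gets 9, best alternative 8. No profitable deviation — NE.
(R2, L): Player 1 gets 8, best alternative 3; Player 2 gets 11, best alternative 10. No profitable deviation — NE.
(R2, C): Player 1 can switch to R1 (0 → 6). Not NE.
(R2, R): Player 1 can switch to R1 (5 → 8). Not NE.
(R3, L): Player 1 can switch to R1 (2 → 3). Not NE.
(R3, C): Player 2 can switch to L (0 → 11). Not NE.
(R3, R): Player 1 can switch to R1 (3 → 8). Not NE.

(R1, R), (R2, L)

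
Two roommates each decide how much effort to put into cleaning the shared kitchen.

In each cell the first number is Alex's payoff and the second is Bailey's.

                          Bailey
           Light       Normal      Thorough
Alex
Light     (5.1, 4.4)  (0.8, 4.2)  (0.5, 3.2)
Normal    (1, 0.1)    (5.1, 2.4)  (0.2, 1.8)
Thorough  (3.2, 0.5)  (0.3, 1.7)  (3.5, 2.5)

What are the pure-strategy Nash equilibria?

Check each profile: it is a Nash equilibrium iff no player can strictly gain by switching unilaterally.
(Light, Light): Alex gets 5.1, best alternative 3.2; Bailey gets 4.4, best alternative 4.2. No profitable deviation — NE.
(Light, Normal): Alex can switch to Normal (0.8 → 5.1). Not NE.
(Light, Thorough): Alex can switch to Thorough (0.5 → 3.5). Not NE.
(Normal, Light): Alex can switch to Light (1 → 5.1). Not NE.
(Normal, Normal): Alex gets 5.1, best alternative 0.8; Bailey gets 2.4, best alternative 1.8. No profitable deviation — NE.
(Normal, Thorough): Alex can switch to Light (0.2 → 0.5). Not NE.
(Thorough, Light): Alex can switch to Light (3.2 → 5.1). Not NE.
(Thorough, Normal): Alex can switch to Light (0.3 → 0.8). Not NE.
(Thorough, Thorough): Alex gets 3.5, best alternative 0.5; Bailey gets 2.5, best alternative 1.7. No profitable deviation — NE.

The pure Nash equilibria are (Light, Light); (Normal, Normal); (Thorough, Thorough).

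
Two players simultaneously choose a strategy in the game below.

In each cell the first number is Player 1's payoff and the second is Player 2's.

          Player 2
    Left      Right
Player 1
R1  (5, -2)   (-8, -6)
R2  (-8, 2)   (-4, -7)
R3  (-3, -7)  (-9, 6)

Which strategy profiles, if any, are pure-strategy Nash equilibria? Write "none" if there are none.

(R1, Left)

Player 1 against Left: payoffs 5, -8, -3 → best response R1.
Player 1 against Right: payoffs -8, -4, -9 → best response R2.
Player 2 against R1: payoffs -2, -6 → best response Left.
Player 2 against R2: payoffs 2, -7 → best response Left.
Player 2 against R3: payoffs -7, 6 → best response Right.
Mutual best responses: (R1, Left).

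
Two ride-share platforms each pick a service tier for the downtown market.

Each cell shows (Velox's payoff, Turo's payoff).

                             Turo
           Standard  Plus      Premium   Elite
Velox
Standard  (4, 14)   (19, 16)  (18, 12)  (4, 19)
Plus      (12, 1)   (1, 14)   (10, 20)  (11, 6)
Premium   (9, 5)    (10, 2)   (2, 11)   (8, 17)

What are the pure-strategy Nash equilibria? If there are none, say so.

For each player, find the best response to each opponent profile; mutual best responses are the pure NE.
Velox against Standard: payoffs 4, 12, 9 → best response Plus.
Velox against Plus: payoffs 19, 1, 10 → best response Standard.
Velox against Premium: payoffs 18, 10, 2 → best response Standard.
Velox against Elite: payoffs 4, 11, 8 → best response Plus.
Turo against Standard: payoffs 14, 16, 12, 19 → best response Elite.
Turo against Plus: payoffs 1, 14, 20, 6 → best response Premium.
Turo against Premium: payoffs 5, 2, 11, 17 → best response Elite.
No profile is a mutual best response for all players.

There is no pure-strategy Nash equilibrium.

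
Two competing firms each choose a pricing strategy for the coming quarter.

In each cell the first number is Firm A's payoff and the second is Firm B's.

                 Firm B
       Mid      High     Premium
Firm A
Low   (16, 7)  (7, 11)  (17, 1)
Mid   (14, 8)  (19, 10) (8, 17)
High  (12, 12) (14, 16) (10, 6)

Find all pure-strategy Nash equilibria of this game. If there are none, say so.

Mark each player's best response to every combination of opponents' strategies; a profile where every player is best-responding is a pure Nash equilibrium.
Firm A against Mid: payoffs 16, 14, 12 → best response Low.
Firm A against High: payoffs 7, 19, 14 → best response Mid.
Firm A against Premium: payoffs 17, 8, 10 → best response Low.
Firm B against Low: payoffs 7, 11, 1 → best response High.
Firm B against Mid: payoffs 8, 10, 17 → best response Premium.
Firm B against High: payoffs 12, 16, 6 → best response High.
No profile is a mutual best response for all players.

none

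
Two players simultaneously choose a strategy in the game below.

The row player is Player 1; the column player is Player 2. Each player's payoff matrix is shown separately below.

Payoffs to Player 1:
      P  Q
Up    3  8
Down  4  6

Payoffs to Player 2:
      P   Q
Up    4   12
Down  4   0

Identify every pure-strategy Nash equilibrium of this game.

(Up, P): Player 1 can switch to Down (3 → 4). Not NE.
(Up, Q): Player 1 gets 8, best alternative 6; Player 2 gets 12, best alternative 4. No profitable deviation — NE.
(Down, P): Player 1 gets 4, best alternative 3; Player 2 gets 4, best alternative 0. No profitable deviation — NE.
(Down, Q): Player 1 can switch to Up (6 → 8). Not NE.

(Up, Q), (Down, P)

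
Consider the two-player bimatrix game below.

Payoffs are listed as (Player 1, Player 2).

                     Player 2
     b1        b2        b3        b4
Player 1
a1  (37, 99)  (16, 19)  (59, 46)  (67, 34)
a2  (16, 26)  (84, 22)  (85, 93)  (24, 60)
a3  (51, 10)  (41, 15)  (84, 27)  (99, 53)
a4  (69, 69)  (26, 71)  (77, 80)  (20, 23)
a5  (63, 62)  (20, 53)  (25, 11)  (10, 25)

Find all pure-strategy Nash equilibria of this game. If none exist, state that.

(a1, b1): Player 1 can switch to a3 (37 → 51). Not NE.
(a1, b2): Player 1 can switch to a2 (16 → 84). Not NE.
(a1, b3): Player 1 can switch to a2 (59 → 85). Not NE.
(a1, b4): Player 1 can switch to a3 (67 → 99). Not NE.
(a2, b1): Player 1 can switch to a1 (16 → 37). Not NE.
(a2, b2): Player 2 can switch to b1 (22 → 26). Not NE.
(a2, b3): Player 1 gets 85, best alternative 84; Player 2 gets 93, best alternative 60. No profitable deviation — NE.
(a3, b4): Player 1 gets 99, best alternative 67; Player 2 gets 53, best alternative 27. No profitable deviation — NE.
(The remaining 12 profiles each have a profitable deviation by the same check.)

Pure-strategy Nash equilibria: (a2, b3) and (a3, b4)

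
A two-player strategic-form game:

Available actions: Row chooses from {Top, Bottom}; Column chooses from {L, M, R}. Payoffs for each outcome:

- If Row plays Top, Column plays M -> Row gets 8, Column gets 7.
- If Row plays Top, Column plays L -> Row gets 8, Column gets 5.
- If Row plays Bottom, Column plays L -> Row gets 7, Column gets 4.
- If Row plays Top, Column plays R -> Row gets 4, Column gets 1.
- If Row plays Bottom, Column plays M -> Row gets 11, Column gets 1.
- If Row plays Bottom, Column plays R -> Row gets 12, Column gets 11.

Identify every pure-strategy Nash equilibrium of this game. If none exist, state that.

Check each profile: it is a Nash equilibrium iff no player can strictly gain by switching unilaterally.
(Top, L): Column can switch to M (5 → 7). Not NE.
(Top, M): Row can switch to Bottom (8 → 11). Not NE.
(Top, R): Row can switch to Bottom (4 → 12). Not NE.
(Bottom, L): Row can switch to Top (7 → 8). Not NE.
(Bottom, M): Column can switch to L (1 → 4). Not NE.
(Bottom, R): Row gets 12, best alternative 4; Column gets 11, best alternative 4. No profitable deviation — NE.

(Bottom, R)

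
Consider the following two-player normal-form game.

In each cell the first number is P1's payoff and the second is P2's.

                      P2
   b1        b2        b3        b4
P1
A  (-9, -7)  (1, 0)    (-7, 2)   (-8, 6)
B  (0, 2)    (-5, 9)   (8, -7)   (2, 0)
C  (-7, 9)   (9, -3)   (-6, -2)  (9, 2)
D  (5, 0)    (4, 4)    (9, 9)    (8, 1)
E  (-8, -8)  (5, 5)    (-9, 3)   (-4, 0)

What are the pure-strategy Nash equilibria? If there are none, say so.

P1 against b1: payoffs -9, 0, -7, 5, -8 → best response D.
P1 against b2: payoffs 1, -5, 9, 4, 5 → best response C.
P1 against b3: payoffs -7, 8, -6, 9, -9 → best response D.
P1 against b4: payoffs -8, 2, 9, 8, -4 → best response C.
P2 against A: payoffs -7, 0, 2, 6 → best response b4.
P2 against B: payoffs 2, 9, -7, 0 → best response b2.
P2 against C: payoffs 9, -3, -2, 2 → best response b1.
P2 against D: payoffs 0, 4, 9, 1 → best response b3.
P2 against E: payoffs -8, 5, 3, 0 → best response b2.
Mutual best responses: (D, b3).

The unique pure-strategy Nash equilibrium is (D, b3).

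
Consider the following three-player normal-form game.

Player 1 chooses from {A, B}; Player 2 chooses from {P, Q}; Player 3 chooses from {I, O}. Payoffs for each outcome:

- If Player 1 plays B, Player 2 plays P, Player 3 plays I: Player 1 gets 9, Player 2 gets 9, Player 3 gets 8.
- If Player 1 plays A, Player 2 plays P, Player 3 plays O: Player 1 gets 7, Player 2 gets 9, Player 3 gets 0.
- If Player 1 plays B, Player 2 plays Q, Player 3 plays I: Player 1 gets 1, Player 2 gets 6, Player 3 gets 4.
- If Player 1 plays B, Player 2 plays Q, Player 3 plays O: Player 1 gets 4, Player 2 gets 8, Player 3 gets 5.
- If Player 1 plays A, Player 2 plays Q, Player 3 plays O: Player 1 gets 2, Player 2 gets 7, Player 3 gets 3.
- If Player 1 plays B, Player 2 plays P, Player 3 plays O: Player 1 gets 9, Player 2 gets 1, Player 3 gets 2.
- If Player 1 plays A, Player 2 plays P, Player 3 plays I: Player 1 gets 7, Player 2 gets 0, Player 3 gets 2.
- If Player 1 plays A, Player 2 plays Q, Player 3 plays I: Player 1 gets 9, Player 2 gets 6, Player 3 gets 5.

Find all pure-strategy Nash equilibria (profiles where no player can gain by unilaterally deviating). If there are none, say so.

For each strategy profile, look for a profitable unilateral deviation.
(A, P, I): Player 1 can switch to B (7 → 9). Not NE.
(A, P, O): Player 1 can switch to B (7 → 9). Not NE.
(A, Q, I): Player 1 gets 9, best alternative 1; Player 2 gets 6, best alternative 0; Player 3 gets 5, best alternative 3. No profitable deviation — NE.
(A, Q, O): Player 1 can switch to B (2 → 4). Not NE.
(B, P, I): Player 1 gets 9, best alternative 7; Player 2 gets 9, best alternative 6; Player 3 gets 8, best alternative 2. No profitable deviation — NE.
(B, P, O): Player 2 can switch to Q (1 → 8). Not NE.
(B, Q, I): Player 1 can switch to A (1 → 9). Not NE.
(B, Q, O): Player 1 gets 4, best alternative 2; Player 2 gets 8, best alternative 1; Player 3 gets 5, best alternative 4. No profitable deviation — NE.

(A, Q, I); (B, P, I); (B, Q, O)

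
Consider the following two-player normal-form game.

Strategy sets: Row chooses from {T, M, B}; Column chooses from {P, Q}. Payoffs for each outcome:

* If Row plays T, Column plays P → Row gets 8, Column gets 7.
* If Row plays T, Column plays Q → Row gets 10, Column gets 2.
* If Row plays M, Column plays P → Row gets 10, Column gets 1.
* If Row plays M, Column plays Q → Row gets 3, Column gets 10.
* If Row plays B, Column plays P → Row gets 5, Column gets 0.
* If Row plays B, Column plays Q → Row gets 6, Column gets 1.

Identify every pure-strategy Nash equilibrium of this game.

This game has no pure Nash equilibrium.

Row against P: payoffs 8, 10, 5 → best response M.
Row against Q: payoffs 10, 3, 6 → best response T.
Column against T: payoffs 7, 2 → best response P.
Column against M: payoffs 1, 10 → best response Q.
Column against B: payoffs 0, 1 → best response Q.
No profile is a mutual best response for all players.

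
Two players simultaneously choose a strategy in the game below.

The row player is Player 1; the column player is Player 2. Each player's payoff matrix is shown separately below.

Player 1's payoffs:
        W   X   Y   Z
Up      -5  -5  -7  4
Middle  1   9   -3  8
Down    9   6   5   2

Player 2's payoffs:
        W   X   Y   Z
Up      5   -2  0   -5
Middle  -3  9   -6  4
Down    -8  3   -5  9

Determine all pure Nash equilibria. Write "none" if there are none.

Check each profile: it is a Nash equilibrium iff no player can strictly gain by switching unilaterally.
(Up, W): Player 1 can switch to Middle (-5 → 1). Not NE.
(Up, X): Player 1 can switch to Middle (-5 → 9). Not NE.
(Up, Y): Player 1 can switch to Middle (-7 → -3). Not NE.
(Up, Z): Player 1 can switch to Middle (4 → 8). Not NE.
(Middle, W): Player 1 can switch to Down (1 → 9). Not NE.
(Middle, X): Player 1 gets 9, best alternative 6; Player 2 gets 9, best alternative 4. No profitable deviation — NE.
(Middle, Y): Player 1 can switch to Down (-3 → 5). Not NE.
(Middle, Z): Player 2 can switch to X (4 → 9). Not NE.
(Down, W): Player 2 can switch to X (-8 → 3). Not NE.
(Down, X): Player 1 can switch to Middle (6 → 9). Not NE.
(Down, Y): Player 2 can switch to X (-5 → 3). Not NE.
(Down, Z): Player 1 can switch to Up (2 → 4). Not NE.

(Middle, X)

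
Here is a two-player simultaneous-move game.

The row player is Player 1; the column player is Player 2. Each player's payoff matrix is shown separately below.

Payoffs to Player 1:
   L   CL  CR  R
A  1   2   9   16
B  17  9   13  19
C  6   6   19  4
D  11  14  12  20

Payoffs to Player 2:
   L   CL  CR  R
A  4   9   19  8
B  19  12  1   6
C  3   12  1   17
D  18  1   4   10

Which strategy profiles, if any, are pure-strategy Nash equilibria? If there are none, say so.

The unique pure-strategy Nash equilibrium is (B, L).

Player 1 against L: payoffs 1, 17, 6, 11 → best response B.
Player 1 against CL: payoffs 2, 9, 6, 14 → best response D.
Player 1 against CR: payoffs 9, 13, 19, 12 → best response C.
Player 1 against R: payoffs 16, 19, 4, 20 → best response D.
Player 2 against A: payoffs 4, 9, 19, 8 → best response CR.
Player 2 against B: payoffs 19, 12, 1, 6 → best response L.
Player 2 against C: payoffs 3, 12, 1, 17 → best response R.
Player 2 against D: payoffs 18, 1, 4, 10 → best response L.
Mutual best responses: (B, L).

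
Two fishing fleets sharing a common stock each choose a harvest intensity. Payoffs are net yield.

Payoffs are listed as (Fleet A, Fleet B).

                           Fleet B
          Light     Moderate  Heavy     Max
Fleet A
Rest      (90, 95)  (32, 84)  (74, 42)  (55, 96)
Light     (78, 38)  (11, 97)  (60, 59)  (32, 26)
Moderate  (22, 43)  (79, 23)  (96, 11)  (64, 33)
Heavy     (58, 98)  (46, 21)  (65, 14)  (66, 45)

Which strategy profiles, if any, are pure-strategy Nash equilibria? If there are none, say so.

Fleet A against Light: payoffs 90, 78, 22, 58 → best response Rest.
Fleet A against Moderate: payoffs 32, 11, 79, 46 → best response Moderate.
Fleet A against Heavy: payoffs 74, 60, 96, 65 → best response Moderate.
Fleet A against Max: payoffs 55, 32, 64, 66 → best response Heavy.
Fleet B against Rest: payoffs 95, 84, 42, 96 → best response Max.
Fleet B against Light: payoffs 38, 97, 59, 26 → best response Moderate.
Fleet B against Moderate: payoffs 43, 23, 11, 33 → best response Light.
Fleet B against Heavy: payoffs 98, 21, 14, 45 → best response Light.
No profile is a mutual best response for all players.

none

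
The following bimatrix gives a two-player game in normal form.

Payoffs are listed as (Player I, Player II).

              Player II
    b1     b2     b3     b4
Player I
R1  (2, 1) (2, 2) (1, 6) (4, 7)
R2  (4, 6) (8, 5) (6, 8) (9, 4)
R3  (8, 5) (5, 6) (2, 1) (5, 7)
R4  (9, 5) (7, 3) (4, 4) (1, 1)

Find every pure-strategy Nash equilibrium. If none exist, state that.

Pure-strategy Nash equilibria: (R2, b3); (R4, b1)

Player I against b1: payoffs 2, 4, 8, 9 → best response R4.
Player I against b2: payoffs 2, 8, 5, 7 → best response R2.
Player I against b3: payoffs 1, 6, 2, 4 → best response R2.
Player I against b4: payoffs 4, 9, 5, 1 → best response R2.
Player II against R1: payoffs 1, 2, 6, 7 → best response b4.
Player II against R2: payoffs 6, 5, 8, 4 → best response b3.
Player II against R3: payoffs 5, 6, 1, 7 → best response b4.
Player II against R4: payoffs 5, 3, 4, 1 → best response b1.
Mutual best responses: (R2, b3); (R4, b1).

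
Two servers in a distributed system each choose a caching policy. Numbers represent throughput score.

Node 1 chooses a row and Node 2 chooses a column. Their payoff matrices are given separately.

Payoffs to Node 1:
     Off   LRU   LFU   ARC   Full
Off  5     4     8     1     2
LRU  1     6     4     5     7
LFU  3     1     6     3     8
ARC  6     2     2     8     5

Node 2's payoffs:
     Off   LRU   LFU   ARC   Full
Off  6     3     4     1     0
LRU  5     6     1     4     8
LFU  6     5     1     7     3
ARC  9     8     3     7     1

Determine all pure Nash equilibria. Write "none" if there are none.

For each player, find the best response to each opponent profile; mutual best responses are the pure NE.
Node 1 against Off: payoffs 5, 1, 3, 6 → best response ARC.
Node 1 against LRU: payoffs 4, 6, 1, 2 → best response LRU.
Node 1 against LFU: payoffs 8, 4, 6, 2 → best response Off.
Node 1 against ARC: payoffs 1, 5, 3, 8 → best response ARC.
Node 1 against Full: payoffs 2, 7, 8, 5 → best response LFU.
Node 2 against Off: payoffs 6, 3, 4, 1, 0 → best response Off.
Node 2 against LRU: payoffs 5, 6, 1, 4, 8 → best response Full.
Node 2 against LFU: payoffs 6, 5, 1, 7, 3 → best response ARC.
Node 2 against ARC: payoffs 9, 8, 3, 7, 1 → best response Off.
Mutual best responses: (ARC, Off).

The unique pure-strategy Nash equilibrium is (ARC, Off).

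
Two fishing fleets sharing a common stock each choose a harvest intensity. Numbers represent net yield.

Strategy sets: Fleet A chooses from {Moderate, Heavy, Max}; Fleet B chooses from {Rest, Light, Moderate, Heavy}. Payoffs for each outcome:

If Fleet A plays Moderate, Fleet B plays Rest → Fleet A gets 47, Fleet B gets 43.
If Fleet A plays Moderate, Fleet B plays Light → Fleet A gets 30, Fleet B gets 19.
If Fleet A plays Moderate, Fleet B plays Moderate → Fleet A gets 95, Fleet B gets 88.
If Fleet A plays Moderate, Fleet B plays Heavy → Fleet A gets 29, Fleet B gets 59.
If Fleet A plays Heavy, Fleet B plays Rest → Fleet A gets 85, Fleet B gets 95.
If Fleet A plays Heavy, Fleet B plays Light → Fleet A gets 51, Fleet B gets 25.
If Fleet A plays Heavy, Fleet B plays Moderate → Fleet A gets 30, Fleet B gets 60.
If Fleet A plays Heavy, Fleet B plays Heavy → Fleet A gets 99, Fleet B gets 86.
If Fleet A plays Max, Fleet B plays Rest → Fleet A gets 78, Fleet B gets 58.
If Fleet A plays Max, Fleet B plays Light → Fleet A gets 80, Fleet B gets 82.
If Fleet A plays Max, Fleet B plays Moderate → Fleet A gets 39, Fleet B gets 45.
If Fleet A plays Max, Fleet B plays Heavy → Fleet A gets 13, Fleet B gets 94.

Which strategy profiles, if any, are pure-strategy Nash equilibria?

Mark each player's best response to every combination of opponents' strategies; a profile where every player is best-responding is a pure Nash equilibrium.
Fleet A against Rest: payoffs 47, 85, 78 → best response Heavy.
Fleet A against Light: payoffs 30, 51, 80 → best response Max.
Fleet A against Moderate: payoffs 95, 30, 39 → best response Moderate.
Fleet A against Heavy: payoffs 29, 99, 13 → best response Heavy.
Fleet B against Moderate: payoffs 43, 19, 88, 59 → best response Moderate.
Fleet B against Heavy: payoffs 95, 25, 60, 86 → best response Rest.
Fleet B against Max: payoffs 58, 82, 45, 94 → best response Heavy.
Mutual best responses: (Moderate, Moderate); (Heavy, Rest).

(Moderate, Moderate); (Heavy, Rest)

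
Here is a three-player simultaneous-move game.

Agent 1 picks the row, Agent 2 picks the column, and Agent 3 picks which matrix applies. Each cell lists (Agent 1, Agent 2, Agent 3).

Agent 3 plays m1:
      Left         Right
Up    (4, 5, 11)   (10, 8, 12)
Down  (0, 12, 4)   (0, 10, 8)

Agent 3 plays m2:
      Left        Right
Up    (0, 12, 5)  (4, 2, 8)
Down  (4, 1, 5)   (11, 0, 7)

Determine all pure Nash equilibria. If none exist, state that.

(Up, Left, m1): Agent 2 can switch to Right (5 → 8). Not NE.
(Up, Left, m2): Agent 1 can switch to Down (0 → 4). Not NE.
(Up, Right, m1): Agent 1 gets 10, best alternative 0; Agent 2 gets 8, best alternative 5; Agent 3 gets 12, best alternative 8. No profitable deviation — NE.
(Up, Right, m2): Agent 1 can switch to Down (4 → 11). Not NE.
(Down, Left, m1): Agent 1 can switch to Up (0 → 4). Not NE.
(Down, Left, m2): Agent 1 gets 4, best alternative 0; Agent 2 gets 1, best alternative 0; Agent 3 gets 5, best alternative 4. No profitable deviation — NE.
(Down, Right, m1): Agent 1 can switch to Up (0 → 10). Not NE.
(Down, Right, m2): Agent 2 can switch to Left (0 → 1). Not NE.

(Up, Right, m1) and (Down, Left, m2)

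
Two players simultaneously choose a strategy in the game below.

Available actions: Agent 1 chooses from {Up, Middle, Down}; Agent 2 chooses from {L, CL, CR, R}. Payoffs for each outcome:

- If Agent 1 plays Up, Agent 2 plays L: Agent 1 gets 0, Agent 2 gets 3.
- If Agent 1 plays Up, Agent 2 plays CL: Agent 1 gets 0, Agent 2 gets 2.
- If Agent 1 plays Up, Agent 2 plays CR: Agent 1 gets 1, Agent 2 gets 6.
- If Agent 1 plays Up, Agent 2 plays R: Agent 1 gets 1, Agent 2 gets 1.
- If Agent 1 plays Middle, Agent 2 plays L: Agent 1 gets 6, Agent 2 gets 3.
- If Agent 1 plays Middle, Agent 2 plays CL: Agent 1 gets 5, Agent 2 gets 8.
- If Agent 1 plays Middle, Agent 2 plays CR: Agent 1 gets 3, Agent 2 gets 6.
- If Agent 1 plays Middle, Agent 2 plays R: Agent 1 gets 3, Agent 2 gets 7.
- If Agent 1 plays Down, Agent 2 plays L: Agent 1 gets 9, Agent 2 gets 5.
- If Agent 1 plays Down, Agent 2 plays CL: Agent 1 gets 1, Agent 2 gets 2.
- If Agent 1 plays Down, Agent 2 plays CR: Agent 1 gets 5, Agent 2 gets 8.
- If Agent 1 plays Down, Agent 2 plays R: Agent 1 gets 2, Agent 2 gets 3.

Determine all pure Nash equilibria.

(Middle, CL) and (Down, CR)

Mark each player's best response to every combination of opponents' strategies; a profile where every player is best-responding is a pure Nash equilibrium.
Agent 1 against L: payoffs 0, 6, 9 → best response Down.
Agent 1 against CL: payoffs 0, 5, 1 → best response Middle.
Agent 1 against CR: payoffs 1, 3, 5 → best response Down.
Agent 1 against R: payoffs 1, 3, 2 → best response Middle.
Agent 2 against Up: payoffs 3, 2, 6, 1 → best response CR.
Agent 2 against Middle: payoffs 3, 8, 6, 7 → best response CL.
Agent 2 against Down: payoffs 5, 2, 8, 3 → best response CR.
Mutual best responses: (Middle, CL); (Down, CR).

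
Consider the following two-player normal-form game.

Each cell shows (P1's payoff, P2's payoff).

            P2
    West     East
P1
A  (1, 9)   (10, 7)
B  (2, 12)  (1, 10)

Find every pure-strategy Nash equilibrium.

(B, West)

For each strategy profile, look for a profitable unilateral deviation.
(A, West): P1 can switch to B (1 → 2). Not NE.
(A, East): P2 can switch to West (7 → 9). Not NE.
(B, West): P1 gets 2, best alternative 1; P2 gets 12, best alternative 10. No profitable deviation — NE.
(B, East): P1 can switch to A (1 → 10). Not NE.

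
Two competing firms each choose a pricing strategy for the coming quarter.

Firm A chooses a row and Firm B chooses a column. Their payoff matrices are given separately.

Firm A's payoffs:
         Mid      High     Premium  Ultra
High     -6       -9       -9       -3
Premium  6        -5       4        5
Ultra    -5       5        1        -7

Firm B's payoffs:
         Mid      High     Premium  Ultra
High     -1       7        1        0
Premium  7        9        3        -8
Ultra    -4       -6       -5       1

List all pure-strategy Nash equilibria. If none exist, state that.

This game has no pure Nash equilibrium.

(High, Mid): Firm A can switch to Premium (-6 → 6). Not NE.
(High, High): Firm A can switch to Premium (-9 → -5). Not NE.
(High, Premium): Firm A can switch to Premium (-9 → 4). Not NE.
(High, Ultra): Firm A can switch to Premium (-3 → 5). Not NE.
(Premium, Mid): Firm B can switch to High (7 → 9). Not NE.
(Premium, High): Firm A can switch to Ultra (-5 → 5). Not NE.
(Premium, Premium): Firm B can switch to Mid (3 → 7). Not NE.
(Premium, Ultra): Firm B can switch to Mid (-8 → 7). Not NE.
(Ultra, Mid): Firm A can switch to Premium (-5 → 6). Not NE.
(Ultra, High): Firm B can switch to Mid (-6 → -4). Not NE.
(Ultra, Premium): Firm A can switch to Premium (1 → 4). Not NE.
(Ultra, Ultra): Firm A can switch to High (-7 → -3). Not NE.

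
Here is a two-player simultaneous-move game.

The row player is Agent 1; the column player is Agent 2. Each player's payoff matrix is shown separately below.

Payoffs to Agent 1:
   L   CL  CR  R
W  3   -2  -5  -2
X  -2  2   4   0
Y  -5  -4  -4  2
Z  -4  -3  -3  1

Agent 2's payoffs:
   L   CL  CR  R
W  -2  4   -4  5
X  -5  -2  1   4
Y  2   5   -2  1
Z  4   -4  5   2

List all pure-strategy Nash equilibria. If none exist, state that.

This game has no pure Nash equilibrium.

Mark each player's best response to every combination of opponents' strategies; a profile where every player is best-responding is a pure Nash equilibrium.
Agent 1 against L: payoffs 3, -2, -5, -4 → best response W.
Agent 1 against CL: payoffs -2, 2, -4, -3 → best response X.
Agent 1 against CR: payoffs -5, 4, -4, -3 → best response X.
Agent 1 against R: payoffs -2, 0, 2, 1 → best response Y.
Agent 2 against W: payoffs -2, 4, -4, 5 → best response R.
Agent 2 against X: payoffs -5, -2, 1, 4 → best response R.
Agent 2 against Y: payoffs 2, 5, -2, 1 → best response CL.
Agent 2 against Z: payoffs 4, -4, 5, 2 → best response CR.
No profile is a mutual best response for all players.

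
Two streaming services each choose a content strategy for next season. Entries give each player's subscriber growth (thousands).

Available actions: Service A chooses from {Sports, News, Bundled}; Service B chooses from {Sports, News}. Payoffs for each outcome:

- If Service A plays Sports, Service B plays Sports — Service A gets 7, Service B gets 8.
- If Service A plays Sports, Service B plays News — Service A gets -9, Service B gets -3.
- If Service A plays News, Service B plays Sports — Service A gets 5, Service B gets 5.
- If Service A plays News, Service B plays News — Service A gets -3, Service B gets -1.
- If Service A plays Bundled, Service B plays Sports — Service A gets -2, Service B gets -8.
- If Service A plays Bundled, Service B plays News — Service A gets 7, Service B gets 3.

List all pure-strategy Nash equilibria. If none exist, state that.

Service A against Sports: payoffs 7, 5, -2 → best response Sports.
Service A against News: payoffs -9, -3, 7 → best response Bundled.
Service B against Sports: payoffs 8, -3 → best response Sports.
Service B against News: payoffs 5, -1 → best response Sports.
Service B against Bundled: payoffs -8, 3 → best response News.
Mutual best responses: (Sports, Sports); (Bundled, News).

The pure Nash equilibria are (Sports, Sports) and (Bundled, News).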